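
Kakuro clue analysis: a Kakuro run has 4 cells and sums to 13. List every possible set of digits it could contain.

4 distinct digits from 1–9 sum between 10 and 30.

{1,2,3,7}; {1,2,4,6}; {1,3,4,5}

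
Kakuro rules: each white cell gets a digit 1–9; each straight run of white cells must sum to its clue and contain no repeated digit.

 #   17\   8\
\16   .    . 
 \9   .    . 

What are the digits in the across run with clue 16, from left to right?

9 7

16 in 2 cells must be {7,9}; 17 in 2 cells must be {8,9}.
The 16 across and the 17 down share only 9, so R1C1 = 9.
R1C2 = 16 − 9 = 7 completes the 16 across.
R2C1 = 17 − 9 = 8 completes the 17 down.
R2C2 = 9 − 8 = 1 completes the 9 across.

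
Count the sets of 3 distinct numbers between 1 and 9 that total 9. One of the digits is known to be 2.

2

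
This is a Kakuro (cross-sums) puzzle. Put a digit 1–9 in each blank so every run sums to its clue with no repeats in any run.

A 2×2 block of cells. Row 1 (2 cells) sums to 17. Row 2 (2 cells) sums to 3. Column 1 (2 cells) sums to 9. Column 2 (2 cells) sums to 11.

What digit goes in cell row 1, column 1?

8

17 in 2 cells must be {8,9}; 3 in 2 cells must be {1,2}.
The 17 across and the 9 down share only 8, so (1,1) = 8.
(1,2) = 17 − 8 = 9 completes the 17 across.
(2,1) = 9 − 8 = 1 completes the 9 down.
(2,2) = 3 − 1 = 2 completes the 3 across.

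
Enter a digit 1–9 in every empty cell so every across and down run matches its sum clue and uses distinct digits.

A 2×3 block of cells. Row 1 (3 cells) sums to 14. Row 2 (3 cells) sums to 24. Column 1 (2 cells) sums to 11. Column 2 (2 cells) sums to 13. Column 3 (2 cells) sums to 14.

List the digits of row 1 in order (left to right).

3, 6, 5

24 in 3 cells must be {7,8,9}.
Nothing is forced directly, so branch on (2,2), whose candidates are 7 or 8 or 9. If (2,2) = 8: that forces (1,2) = 5, (2,3) = 9, after which (1,3) would have to be in {1,2,3,6,7,8} for the 14 across but in {5} for the 14 down — contradiction. If (2,2) = 9: that forces (1,2) = 4, (2,3) = 8, after which (1,3) would have to be in {1,2,3,7,8,9} for the 14 across but in {6} for the 14 down — contradiction. So (2,2) = 7.
(1,2) = 13 − 7 = 6 completes the 13 down.
Given what's placed, (1,3) must be 5 to fit the 14 across and 14 down.
(2,3) = 14 − 5 = 9 completes the 14 down.
(1,1) = 14 − 11 = 3 completes the 14 across.
(2,1) = 24 − 16 = 8 completes the 24 across.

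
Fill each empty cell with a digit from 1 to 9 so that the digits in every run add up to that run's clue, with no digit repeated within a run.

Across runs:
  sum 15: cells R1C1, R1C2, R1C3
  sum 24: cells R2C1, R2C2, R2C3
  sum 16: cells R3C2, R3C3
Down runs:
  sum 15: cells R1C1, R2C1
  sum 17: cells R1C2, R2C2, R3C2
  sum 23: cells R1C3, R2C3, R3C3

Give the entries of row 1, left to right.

24 in 3 cells must be {7,8,9}; 16 in 2 cells must be {7,9}; 23 in 3 cells must be {6,8,9}.
Only 9 fits R3C3 under both its across sum 16 and down sum 23.
Given what's placed, R2C3 must be 8 to fit the 24 across and 23 down.
R3C2 = 16 − 9 = 7 completes the 16 across.
R1C3 = 23 − 17 = 6 completes the 23 down.
R2C2 = 9: the only remaining digit allowed by both the 24 across and the 17 down.
R1C2 = 17 − 16 = 1 completes the 17 down.
R2C1 = 24 − 17 = 7 completes the 24 across.
R1C1 = 15 − 7 = 8 completes the 15 across.

8 1 6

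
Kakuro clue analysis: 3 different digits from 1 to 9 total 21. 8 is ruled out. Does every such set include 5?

Yes

The only way to make 21 from 3 distinct digits under that restriction is {5,7,9}, which contains 5.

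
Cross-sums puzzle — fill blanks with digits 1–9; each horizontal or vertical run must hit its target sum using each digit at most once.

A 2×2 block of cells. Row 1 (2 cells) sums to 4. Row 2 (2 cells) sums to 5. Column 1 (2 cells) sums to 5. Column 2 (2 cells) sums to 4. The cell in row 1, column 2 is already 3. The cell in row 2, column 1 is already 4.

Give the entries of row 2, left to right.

4 in 2 cells must be {1,3}.
(1,1) = 4 − 3 = 1 completes the 4 across.
(2,2) = 5 − 4 = 1 completes the 5 across.

4, 1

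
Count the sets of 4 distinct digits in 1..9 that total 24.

4 distinct digits from 1–9 sum between 10 and 30.

8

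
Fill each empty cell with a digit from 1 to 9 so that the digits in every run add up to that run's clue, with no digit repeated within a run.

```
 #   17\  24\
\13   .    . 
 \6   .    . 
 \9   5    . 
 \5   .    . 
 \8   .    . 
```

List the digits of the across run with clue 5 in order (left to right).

3 2

R1C1 = 6: the only remaining digit allowed by both the 13 across and the 17 down.
R1C2 = 13 − 6 = 7 completes the 13 across.
R3C2 = 9 − 5 = 4 completes the 9 across.
Nothing is forced directly, so branch on R2C1, whose candidates are 1 or 2. If R2C1 = 2: then R2C2 would have to be in {4} for the 6 across but in {1,2,3,5,6,8,9} for the 24 down — contradiction. So R2C1 = 1.
R2C2 = 6 − 1 = 5 completes the 6 across.
Given what's placed, R4C2 must be 2 to fit the 5 across and 24 down.
R5C2 = 24 − 18 = 6 completes the 24 down.
R4C1 = 5 − 2 = 3 completes the 5 across.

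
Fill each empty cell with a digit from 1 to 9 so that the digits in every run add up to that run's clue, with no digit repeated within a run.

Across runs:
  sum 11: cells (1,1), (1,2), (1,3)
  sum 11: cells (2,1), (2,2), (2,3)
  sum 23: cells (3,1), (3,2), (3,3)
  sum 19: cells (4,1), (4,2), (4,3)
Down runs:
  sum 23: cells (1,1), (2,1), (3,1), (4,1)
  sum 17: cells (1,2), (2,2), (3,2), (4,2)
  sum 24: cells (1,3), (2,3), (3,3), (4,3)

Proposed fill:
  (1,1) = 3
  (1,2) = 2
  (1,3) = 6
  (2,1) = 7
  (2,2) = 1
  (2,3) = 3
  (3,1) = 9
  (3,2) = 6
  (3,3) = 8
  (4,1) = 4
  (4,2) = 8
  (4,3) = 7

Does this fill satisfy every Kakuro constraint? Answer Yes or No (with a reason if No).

Yes

Across: 3+2+6=11; 7+1+3=11; 9+6+8=23; 4+8+7=19. Down: 3+7+9+4=23; 2+1+6+8=17; 6+3+8+7=24. No digit repeats within any run.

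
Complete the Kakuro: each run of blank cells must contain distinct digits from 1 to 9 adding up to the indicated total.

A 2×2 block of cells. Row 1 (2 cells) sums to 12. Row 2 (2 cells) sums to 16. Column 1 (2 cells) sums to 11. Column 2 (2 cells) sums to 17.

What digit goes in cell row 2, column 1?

7

16 in 2 cells must be {7,9}; 17 in 2 cells must be {8,9}.
The 16 across and the 17 down share only 9, so (2,2) = 9.
(1,2) = 17 − 9 = 8 completes the 17 down.
(2,1) = 16 − 9 = 7 completes the 16 across.
(1,1) = 12 − 8 = 4 completes the 12 across.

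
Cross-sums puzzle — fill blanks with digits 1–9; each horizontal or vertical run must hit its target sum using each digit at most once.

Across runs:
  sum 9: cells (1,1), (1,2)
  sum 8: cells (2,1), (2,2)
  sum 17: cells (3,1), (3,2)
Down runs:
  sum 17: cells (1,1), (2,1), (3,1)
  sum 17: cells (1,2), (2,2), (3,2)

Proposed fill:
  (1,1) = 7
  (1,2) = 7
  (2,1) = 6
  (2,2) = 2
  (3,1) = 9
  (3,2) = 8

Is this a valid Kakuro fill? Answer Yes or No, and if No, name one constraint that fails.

No — the down run (1,1)–(3,1) sums to 22, not 17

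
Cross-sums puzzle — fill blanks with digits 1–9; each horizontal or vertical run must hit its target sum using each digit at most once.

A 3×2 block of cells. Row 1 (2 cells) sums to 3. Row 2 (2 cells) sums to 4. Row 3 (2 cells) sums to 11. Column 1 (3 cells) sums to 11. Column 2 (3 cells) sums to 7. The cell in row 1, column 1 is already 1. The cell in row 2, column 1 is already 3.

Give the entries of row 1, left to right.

1 2

3 in 2 cells must be {1,2}; 4 in 2 cells must be {1,3}; 7 in 3 cells must be {1,2,4}.
(1,2) = 3 − 1 = 2 completes the 3 across.
(2,2) = 4 − 3 = 1 completes the 4 across.
(3,1) = 11 − 4 = 7 completes the 11 down.
(3,2) = 11 − 7 = 4 completes the 11 across.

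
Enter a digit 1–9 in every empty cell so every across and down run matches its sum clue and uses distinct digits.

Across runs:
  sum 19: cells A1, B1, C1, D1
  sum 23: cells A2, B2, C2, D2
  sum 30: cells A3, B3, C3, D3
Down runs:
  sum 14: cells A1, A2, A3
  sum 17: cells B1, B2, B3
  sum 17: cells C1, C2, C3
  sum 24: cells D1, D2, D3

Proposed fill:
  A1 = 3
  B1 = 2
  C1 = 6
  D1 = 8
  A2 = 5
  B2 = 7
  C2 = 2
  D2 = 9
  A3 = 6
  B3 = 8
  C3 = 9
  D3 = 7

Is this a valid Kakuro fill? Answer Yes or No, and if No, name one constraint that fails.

Across: 3+2+6+8=19; 5+7+2+9=23; 6+8+9+7=30. Down: 3+5+6=14; 2+7+8=17; 6+2+9=17; 8+9+7=24. No digit repeats within any run.

Yes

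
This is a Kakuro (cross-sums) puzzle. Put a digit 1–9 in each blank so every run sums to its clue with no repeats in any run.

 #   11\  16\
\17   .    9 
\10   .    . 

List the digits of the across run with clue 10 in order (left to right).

17 in 2 cells must be {8,9}; 16 in 2 cells must be {7,9}.
R1C1 = 17 − 9 = 8 completes the 17 across.
R2C1 = 11 − 8 = 3 completes the 11 down.
R2C2 = 10 − 3 = 7 completes the 10 across.

3 7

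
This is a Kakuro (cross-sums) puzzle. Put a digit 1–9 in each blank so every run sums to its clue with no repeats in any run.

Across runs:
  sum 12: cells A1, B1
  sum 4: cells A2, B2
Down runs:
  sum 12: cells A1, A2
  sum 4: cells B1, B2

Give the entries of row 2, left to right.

4 in 2 cells must be {1,3}.
The 12 across and the 4 down share only 3, so B1 = 3.
The 4 across and the 12 down share only 3, so A2 = 3.
B2 = 4 − 3 = 1 completes the 4 across.
A1 = 12 − 3 = 9 completes the 12 across.

3 1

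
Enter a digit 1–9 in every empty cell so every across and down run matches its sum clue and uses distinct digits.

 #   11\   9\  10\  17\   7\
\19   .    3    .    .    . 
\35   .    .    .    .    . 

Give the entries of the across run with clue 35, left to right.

35 in 5 cells must be {5,6,7,8,9}; 17 in 2 cells must be {8,9}.
R2C2 = 9 − 3 = 6 completes the 9 down.
Given what's placed, R2C5 must be 5 to fit the 35 across and 7 down.
R1C5 = 7 − 5 = 2 completes the 7 down.
Nothing is forced directly, so branch on R1C4, whose candidates are 8 or 9. If R1C4 = 8: that forces R1C1 = 5, R1C3 = 1, after which R2C1 would have to be in {7,8,9} for the 35 across but in {6} for the 11 down — contradiction. So R1C4 = 9.
Given what's placed, R1C1 must be 4 to fit the 19 across and 11 down.
R1C3 = 19 − 18 = 1 completes the 19 across.
R2C1 = 11 − 4 = 7 completes the 11 down.
R2C3 = 10 − 1 = 9 completes the 10 down.
R2C4 = 35 − 27 = 8 completes the 35 across.

7, 6, 9, 8, 5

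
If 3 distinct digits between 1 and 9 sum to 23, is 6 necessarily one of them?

The only way to make 23 from 3 distinct digits is {6,8,9}, which contains 6.

Yes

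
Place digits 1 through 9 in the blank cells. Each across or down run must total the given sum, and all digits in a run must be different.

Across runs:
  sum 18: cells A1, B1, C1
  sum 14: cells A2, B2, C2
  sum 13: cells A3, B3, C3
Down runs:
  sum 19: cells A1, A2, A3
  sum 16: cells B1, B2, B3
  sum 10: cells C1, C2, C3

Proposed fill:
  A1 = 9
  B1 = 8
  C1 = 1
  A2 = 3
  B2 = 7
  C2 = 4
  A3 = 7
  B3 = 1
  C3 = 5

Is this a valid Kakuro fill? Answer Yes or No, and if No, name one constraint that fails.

Across: 9+8+1=18; 3+7+4=14; 7+1+5=13. Down: 9+3+7=19; 8+7+1=16; 1+4+5=10. No digit repeats within any run.

Yes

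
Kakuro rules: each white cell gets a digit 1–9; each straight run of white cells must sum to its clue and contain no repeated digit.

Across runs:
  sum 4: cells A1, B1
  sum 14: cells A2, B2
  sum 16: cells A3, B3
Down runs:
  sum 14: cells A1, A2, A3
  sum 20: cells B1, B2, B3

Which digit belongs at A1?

1

4 in 2 cells must be {1,3}; 16 in 2 cells must be {7,9}.
The 4 across and the 20 down share only 3, so B1 = 3.
Given what's placed, B3 must be 9 to fit the 16 across and 20 down.
A1 = 4 − 3 = 1 completes the 4 across.
B2 = 20 − 12 = 8 completes the 20 down.
A3 = 16 − 9 = 7 completes the 16 across.
A2 = 14 − 8 = 6 completes the 14 across.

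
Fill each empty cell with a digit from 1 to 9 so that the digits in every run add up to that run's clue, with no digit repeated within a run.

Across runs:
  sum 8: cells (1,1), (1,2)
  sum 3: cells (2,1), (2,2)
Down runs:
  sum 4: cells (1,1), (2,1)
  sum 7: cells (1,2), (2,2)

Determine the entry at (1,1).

3 in 2 cells must be {1,2}; 4 in 2 cells must be {1,3}.
The 3 across and the 4 down share only 1, so (2,1) = 1.
(2,2) = 3 − 1 = 2 completes the 3 across.
(1,1) = 4 − 1 = 3 completes the 4 down.
(1,2) = 8 − 3 = 5 completes the 8 across.

3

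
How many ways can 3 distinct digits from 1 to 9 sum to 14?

8

3 distinct digits from 1–9 sum between 6 and 24.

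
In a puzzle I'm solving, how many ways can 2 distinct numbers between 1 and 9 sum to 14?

2 distinct digits from 1–9 sum between 3 and 17.
Enumerating: {5,9}, {6,8}.

2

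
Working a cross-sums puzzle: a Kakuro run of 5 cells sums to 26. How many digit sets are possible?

5 distinct digits from 1–9 sum between 15 and 35.

11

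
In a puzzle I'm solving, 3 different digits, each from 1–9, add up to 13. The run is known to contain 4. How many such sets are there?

3 distinct digits from 1–9 sum between 6 and 24.
Keeping only sets containing 4.
Enumerating: {1,4,8}, {2,4,7}, {3,4,6}.

3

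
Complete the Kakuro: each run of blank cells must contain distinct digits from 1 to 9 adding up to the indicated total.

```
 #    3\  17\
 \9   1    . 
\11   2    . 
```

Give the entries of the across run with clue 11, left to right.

2 9

3 in 2 cells must be {1,2}; 17 in 2 cells must be {8,9}.
R1C2 = 9 − 1 = 8 completes the 9 across.
R2C2 = 11 − 2 = 9 completes the 11 across.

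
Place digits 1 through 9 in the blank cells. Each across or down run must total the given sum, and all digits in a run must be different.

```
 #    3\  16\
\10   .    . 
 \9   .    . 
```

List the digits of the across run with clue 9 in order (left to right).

3 in 2 cells must be {1,2}; 16 in 2 cells must be {7,9}.
The 9 across and the 16 down share only 7, so R2C2 = 7.
R1C2 = 16 − 7 = 9 completes the 16 down.
R2C1 = 9 − 7 = 2 completes the 9 across.
R1C1 = 10 − 9 = 1 completes the 10 across.

2, 7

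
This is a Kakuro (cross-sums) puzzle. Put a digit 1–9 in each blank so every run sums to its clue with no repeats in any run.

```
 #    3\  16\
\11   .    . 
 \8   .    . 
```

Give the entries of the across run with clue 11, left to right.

2 9

3 in 2 cells must be {1,2}; 16 in 2 cells must be {7,9}.
The 11 across and the 3 down share only 2, so R1C1 = 2.
R1C2 = 11 − 2 = 9 completes the 11 across.
R2C1 = 3 − 2 = 1 completes the 3 down.
R2C2 = 8 − 1 = 7 completes the 8 across.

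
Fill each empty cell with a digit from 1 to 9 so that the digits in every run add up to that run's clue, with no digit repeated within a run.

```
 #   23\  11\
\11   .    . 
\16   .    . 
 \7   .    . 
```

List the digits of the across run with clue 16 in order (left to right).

9 7

16 in 2 cells must be {7,9}; 23 in 3 cells must be {6,8,9}.
The 16 across and the 23 down share only 9, so R2C1 = 9.
R2C2 = 16 − 9 = 7 completes the 16 across.
Given what's placed, R3C1 must be 6 to fit the 7 across and 23 down.
R3C2 = 7 − 6 = 1 completes the 7 across.
R1C1 = 23 − 15 = 8 completes the 23 down.
R1C2 = 11 − 8 = 3 completes the 11 across.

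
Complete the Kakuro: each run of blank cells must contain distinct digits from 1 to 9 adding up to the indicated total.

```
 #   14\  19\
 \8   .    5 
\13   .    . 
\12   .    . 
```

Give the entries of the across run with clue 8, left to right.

R1C1 = 8 − 5 = 3 completes the 8 across.
Given what's placed, R3C2 must be 8 to fit the 12 across and 19 down.
R2C2 = 19 − 13 = 6 completes the 19 down.
R3C1 = 12 − 8 = 4 completes the 12 across.
R2C1 = 13 − 6 = 7 completes the 13 across.

3 5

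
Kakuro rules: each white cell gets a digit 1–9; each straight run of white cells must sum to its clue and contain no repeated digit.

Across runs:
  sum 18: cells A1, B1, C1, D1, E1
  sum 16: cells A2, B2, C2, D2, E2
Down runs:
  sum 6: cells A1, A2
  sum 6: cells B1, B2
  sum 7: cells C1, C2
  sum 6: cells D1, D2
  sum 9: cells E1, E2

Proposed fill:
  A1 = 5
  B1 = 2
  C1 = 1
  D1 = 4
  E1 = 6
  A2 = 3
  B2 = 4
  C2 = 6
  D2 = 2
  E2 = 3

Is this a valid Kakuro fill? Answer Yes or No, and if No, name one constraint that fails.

No — the down run A1–A2 sums to 8, not 6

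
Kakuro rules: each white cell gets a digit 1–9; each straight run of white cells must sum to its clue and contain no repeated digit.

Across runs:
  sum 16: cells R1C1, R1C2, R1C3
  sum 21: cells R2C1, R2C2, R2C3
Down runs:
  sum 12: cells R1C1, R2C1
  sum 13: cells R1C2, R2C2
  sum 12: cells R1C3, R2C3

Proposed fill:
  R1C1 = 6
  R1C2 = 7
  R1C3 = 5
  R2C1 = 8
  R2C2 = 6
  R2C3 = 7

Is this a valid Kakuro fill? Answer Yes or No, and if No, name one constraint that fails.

No — the across run R1C1–R1C3 sums to 18, not 16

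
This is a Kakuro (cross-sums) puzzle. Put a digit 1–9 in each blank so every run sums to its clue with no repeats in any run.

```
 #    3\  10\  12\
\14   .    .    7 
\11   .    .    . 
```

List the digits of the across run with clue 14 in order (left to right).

3 in 2 cells must be {1,2}.
R2C3 = 12 − 7 = 5 completes the 12 down.
Given what's placed, R2C1 must be 2 to fit the 11 across and 3 down.
R2C2 = 11 − 7 = 4 completes the 11 across.
R1C1 = 3 − 2 = 1 completes the 3 down.
R1C2 = 14 − 8 = 6 completes the 14 across.

1 6 7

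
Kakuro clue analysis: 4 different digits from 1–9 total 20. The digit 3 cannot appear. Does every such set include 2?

No

Counterexample: {1,4,6,9} sums to 20 under that restriction without using 2.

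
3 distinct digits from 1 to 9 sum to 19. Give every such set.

3 distinct digits from 1–9 sum between 6 and 24.

{2,8,9}; {3,7,9}; {4,6,9}; {4,7,8}; {5,6,8}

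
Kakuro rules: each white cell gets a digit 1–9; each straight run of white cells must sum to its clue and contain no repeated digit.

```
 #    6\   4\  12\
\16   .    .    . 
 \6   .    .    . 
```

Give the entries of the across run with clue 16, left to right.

6 in 3 cells must be {1,2,3}; 4 in 2 cells must be {1,3}.
The 6 across and the 12 down share only 3, so R2C3 = 3.
R1C3 = 12 − 3 = 9 completes the 12 down.
Given what's placed, R2C2 must be 1 to fit the 6 across and 4 down.
R1C2 = 4 − 1 = 3 completes the 4 down.
R2C1 = 6 − 4 = 2 completes the 6 across.
R1C1 = 16 − 12 = 4 completes the 16 across.

4 3 9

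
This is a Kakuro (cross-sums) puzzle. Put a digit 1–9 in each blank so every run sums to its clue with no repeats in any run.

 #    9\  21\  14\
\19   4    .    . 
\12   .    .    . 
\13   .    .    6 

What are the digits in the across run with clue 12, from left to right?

2 9 1

Given what's placed, R1C3 must be 7 to fit the 19 across and 14 down.
R2C3 = 14 − 13 = 1 completes the 14 down.
R1C2 = 19 − 11 = 8 completes the 19 across.
R3C2 = 4: the only remaining digit allowed by both the 13 across and the 21 down.
R2C2 = 21 − 12 = 9 completes the 21 down.
R3C1 = 13 − 10 = 3 completes the 13 across.
R2C1 = 12 − 10 = 2 completes the 12 across.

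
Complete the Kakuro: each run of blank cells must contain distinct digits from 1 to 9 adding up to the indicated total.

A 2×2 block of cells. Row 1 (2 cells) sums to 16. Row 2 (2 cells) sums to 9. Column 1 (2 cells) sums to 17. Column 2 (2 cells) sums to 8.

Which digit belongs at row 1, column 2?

16 in 2 cells must be {7,9}; 17 in 2 cells must be {8,9}.
The 16 across and the 17 down share only 9, so (1,1) = 9.
(1,2) = 16 − 9 = 7 completes the 16 across.
(2,1) = 17 − 9 = 8 completes the 17 down.
(2,2) = 9 − 8 = 1 completes the 9 across.

7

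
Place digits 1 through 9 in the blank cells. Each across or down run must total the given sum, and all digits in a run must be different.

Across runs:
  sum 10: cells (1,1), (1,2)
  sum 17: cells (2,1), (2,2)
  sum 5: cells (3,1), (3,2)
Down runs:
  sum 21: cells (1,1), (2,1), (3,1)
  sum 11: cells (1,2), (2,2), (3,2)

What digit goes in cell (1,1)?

17 in 2 cells must be {8,9}.
The 17 across and the 11 down share only 8, so (2,2) = 8.
The 5 across and the 21 down share only 4, so (3,1) = 4.
(3,2) = 5 − 4 = 1 completes the 5 across.
(1,2) = 11 − 9 = 2 completes the 11 down.
(2,1) = 17 − 8 = 9 completes the 17 across.
(1,1) = 10 − 2 = 8 completes the 10 across.

8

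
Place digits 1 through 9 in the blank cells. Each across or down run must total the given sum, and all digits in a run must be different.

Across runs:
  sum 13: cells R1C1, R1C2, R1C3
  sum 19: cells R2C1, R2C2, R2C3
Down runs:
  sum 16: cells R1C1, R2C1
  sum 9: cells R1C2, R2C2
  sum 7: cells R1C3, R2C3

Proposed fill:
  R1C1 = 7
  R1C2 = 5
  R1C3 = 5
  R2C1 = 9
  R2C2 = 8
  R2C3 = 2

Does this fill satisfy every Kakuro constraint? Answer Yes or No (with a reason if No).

No — the down run R1C2–R2C2 sums to 13, not 9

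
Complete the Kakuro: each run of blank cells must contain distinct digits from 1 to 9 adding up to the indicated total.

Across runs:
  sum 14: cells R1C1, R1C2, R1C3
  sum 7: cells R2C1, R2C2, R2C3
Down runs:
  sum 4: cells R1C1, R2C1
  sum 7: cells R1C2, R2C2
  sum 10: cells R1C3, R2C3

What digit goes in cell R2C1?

1

7 in 3 cells must be {1,2,4}; 4 in 2 cells must be {1,3}.
The 7 across and the 4 down share only 1, so R2C1 = 1.
R1C1 = 4 − 1 = 3 completes the 4 down.
Nothing is forced directly, so branch on R2C2, whose candidates are 2 or 4. If R2C2 = 4: then R1C2 would have to be in {2,4,5,6,7,9} for the 14 across but in {3} for the 7 down — contradiction. So R2C2 = 2.
R1C2 = 7 − 2 = 5 completes the 7 down.
R1C3 = 14 − 8 = 6 completes the 14 across.
R2C3 = 7 − 3 = 4 completes the 7 across.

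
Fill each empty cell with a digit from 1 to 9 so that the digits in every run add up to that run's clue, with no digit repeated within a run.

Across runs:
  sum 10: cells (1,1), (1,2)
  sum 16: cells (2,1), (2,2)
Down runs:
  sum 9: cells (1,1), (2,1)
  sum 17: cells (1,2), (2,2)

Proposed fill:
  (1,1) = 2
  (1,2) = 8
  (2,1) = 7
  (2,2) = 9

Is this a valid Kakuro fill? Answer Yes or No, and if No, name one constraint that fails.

Yes

Across: 2+8=10; 7+9=16. Down: 2+7=9; 8+9=17. No digit repeats within any run.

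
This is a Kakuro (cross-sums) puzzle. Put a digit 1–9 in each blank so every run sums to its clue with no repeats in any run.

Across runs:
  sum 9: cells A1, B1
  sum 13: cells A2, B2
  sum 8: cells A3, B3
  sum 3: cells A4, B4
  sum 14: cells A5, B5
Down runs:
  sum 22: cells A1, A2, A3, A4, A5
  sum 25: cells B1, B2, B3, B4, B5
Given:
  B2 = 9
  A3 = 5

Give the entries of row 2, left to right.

4 9

3 in 2 cells must be {1,2}.
A2 = 13 − 9 = 4 completes the 13 across.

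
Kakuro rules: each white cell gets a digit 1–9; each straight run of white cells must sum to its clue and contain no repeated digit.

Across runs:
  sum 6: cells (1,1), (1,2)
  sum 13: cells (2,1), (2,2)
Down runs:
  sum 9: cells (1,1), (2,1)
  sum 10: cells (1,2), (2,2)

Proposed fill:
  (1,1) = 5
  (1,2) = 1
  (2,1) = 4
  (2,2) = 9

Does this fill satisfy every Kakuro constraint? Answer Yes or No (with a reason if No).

Yes

Across: 5+1=6; 4+9=13. Down: 5+4=9; 1+9=10. No digit repeats within any run.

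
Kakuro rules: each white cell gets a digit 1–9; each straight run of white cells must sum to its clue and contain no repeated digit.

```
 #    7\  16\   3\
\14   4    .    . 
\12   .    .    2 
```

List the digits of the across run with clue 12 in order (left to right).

3, 7, 2

16 in 2 cells must be {7,9}; 3 in 2 cells must be {1,2}.
R1C3 = 3 − 2 = 1 completes the 3 down.
R2C1 = 7 − 4 = 3 completes the 7 down.
R2C2 = 12 − 5 = 7 completes the 12 across.
R1C2 = 14 − 5 = 9 completes the 14 across.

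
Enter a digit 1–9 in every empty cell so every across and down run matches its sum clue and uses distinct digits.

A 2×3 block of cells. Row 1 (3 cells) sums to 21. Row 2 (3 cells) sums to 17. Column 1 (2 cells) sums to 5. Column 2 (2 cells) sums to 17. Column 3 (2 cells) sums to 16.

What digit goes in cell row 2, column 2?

9

17 in 2 cells must be {8,9}; 16 in 2 cells must be {7,9}.
The 21 across and the 5 down share only 4, so (1,1) = 4.
Given what's placed, (1,3) must be 9 to fit the 21 across and 16 down.
(2,1) = 5 − 4 = 1 completes the 5 down.
(2,2) = 9: the only remaining digit allowed by both the 17 across and the 17 down.
(2,3) = 17 − 10 = 7 completes the 17 across.
(1,2) = 21 − 13 = 8 completes the 21 across.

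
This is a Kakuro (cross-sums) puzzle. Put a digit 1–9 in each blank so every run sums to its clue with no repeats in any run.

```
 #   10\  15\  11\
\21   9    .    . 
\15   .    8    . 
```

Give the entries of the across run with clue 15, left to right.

1 8 6

R1C2 = 15 − 8 = 7 completes the 15 down.
R1C3 = 21 − 16 = 5 completes the 21 across.
R2C1 = 10 − 9 = 1 completes the 10 down.
R2C3 = 15 − 9 = 6 completes the 15 across.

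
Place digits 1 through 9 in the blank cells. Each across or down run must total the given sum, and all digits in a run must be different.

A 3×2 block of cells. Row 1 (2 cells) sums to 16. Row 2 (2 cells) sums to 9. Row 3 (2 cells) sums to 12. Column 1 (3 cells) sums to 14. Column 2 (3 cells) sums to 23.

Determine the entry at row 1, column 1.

16 in 2 cells must be {7,9}; 23 in 3 cells must be {6,8,9}.
The 16 across and the 23 down share only 9, so (1,2) = 9.
Given what's placed, (3,2) must be 8 to fit the 12 across and 23 down.
(1,1) = 16 − 9 = 7 completes the 16 across.
(2,2) = 23 − 17 = 6 completes the 23 down.
(3,1) = 12 − 8 = 4 completes the 12 across.
(2,1) = 9 − 6 = 3 completes the 9 across.

7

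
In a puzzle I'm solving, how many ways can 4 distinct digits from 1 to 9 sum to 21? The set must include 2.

4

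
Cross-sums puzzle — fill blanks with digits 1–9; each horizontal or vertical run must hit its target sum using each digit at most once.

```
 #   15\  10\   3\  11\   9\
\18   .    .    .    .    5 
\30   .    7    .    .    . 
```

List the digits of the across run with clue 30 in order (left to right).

3 in 2 cells must be {1,2}.
R1C2 = 10 − 7 = 3 completes the 10 down.
R2C5 = 9 − 5 = 4 completes the 9 down.
R1C1 = 7: the only remaining digit allowed by both the 18 across and the 15 down.
R1C4 = 2: the only remaining digit allowed by both the 18 across and the 11 down.
R2C1 = 15 − 7 = 8 completes the 15 down.
Given what's placed, R2C3 must be 2 to fit the 30 across and 3 down.
R2C4 = 30 − 21 = 9 completes the 30 across.

8 7 2 9 4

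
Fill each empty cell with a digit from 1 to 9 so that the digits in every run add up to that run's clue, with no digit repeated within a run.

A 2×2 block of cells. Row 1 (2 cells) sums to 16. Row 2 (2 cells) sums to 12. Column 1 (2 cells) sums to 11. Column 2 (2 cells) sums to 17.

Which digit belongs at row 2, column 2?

8

16 in 2 cells must be {7,9}; 17 in 2 cells must be {8,9}.
The 16 across and the 17 down share only 9, so (1,2) = 9.
(2,2) = 17 − 9 = 8 completes the 17 down.
(1,1) = 16 − 9 = 7 completes the 16 across.
(2,1) = 12 − 8 = 4 completes the 12 across.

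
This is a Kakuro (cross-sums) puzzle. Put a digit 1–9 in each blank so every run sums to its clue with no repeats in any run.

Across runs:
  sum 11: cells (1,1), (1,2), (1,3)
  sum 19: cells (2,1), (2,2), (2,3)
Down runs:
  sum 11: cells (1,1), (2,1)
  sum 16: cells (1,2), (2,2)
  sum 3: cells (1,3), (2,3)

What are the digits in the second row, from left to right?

16 in 2 cells must be {7,9}; 3 in 2 cells must be {1,2}.
The 11 across and the 16 down share only 7, so (1,2) = 7.
Given what's placed, (1,3) must be 1 to fit the 11 across and 3 down.
(2,2) = 16 − 7 = 9 completes the 16 down.
(2,3) = 3 − 1 = 2 completes the 3 down.
(1,1) = 11 − 8 = 3 completes the 11 across.
(2,1) = 19 − 11 = 8 completes the 19 across.

8 9 2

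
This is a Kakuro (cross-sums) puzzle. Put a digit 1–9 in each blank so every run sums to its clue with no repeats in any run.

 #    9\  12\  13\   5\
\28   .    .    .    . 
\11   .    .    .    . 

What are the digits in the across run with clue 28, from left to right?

7 9 8 4

11 in 4 cells must be {1,2,3,5}.
Only 4 fits R1C4 under both its across sum 28 and down sum 5.
The 11 across and the 13 down share only 5, so R2C3 = 5.
R2C4 = 5 − 4 = 1 completes the 5 down.
R1C3 = 13 − 5 = 8 completes the 13 down.
R2C2 = 3: the only remaining digit allowed by both the 11 across and the 12 down.
Given what's placed, R1C1 must be 7 to fit the 28 across and 9 down.
R1C2 = 28 − 19 = 9 completes the 28 across.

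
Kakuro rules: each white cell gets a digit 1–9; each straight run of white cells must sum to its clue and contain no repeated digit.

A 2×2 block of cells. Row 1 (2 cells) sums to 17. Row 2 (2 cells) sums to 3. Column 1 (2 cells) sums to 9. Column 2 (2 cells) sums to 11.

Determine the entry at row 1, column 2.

9

17 in 2 cells must be {8,9}; 3 in 2 cells must be {1,2}.
The 17 across and the 9 down share only 8, so (1,1) = 8.
(1,2) = 17 − 8 = 9 completes the 17 across.
(2,1) = 9 − 8 = 1 completes the 9 down.
(2,2) = 3 − 1 = 2 completes the 3 across.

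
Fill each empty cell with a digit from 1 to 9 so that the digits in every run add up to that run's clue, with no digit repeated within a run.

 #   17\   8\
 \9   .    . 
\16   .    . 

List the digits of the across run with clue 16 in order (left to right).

9 7

16 in 2 cells must be {7,9}; 17 in 2 cells must be {8,9}.
The 9 across and the 17 down share only 8, so R1C1 = 8.
R1C2 = 9 − 8 = 1 completes the 9 across.
R2C1 = 17 − 8 = 9 completes the 17 down.
R2C2 = 16 − 9 = 7 completes the 16 across.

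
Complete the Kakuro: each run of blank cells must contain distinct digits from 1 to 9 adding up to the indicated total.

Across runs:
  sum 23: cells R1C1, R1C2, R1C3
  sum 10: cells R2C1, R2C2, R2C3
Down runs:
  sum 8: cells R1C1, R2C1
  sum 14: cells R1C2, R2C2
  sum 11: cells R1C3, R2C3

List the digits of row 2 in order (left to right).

23 in 3 cells must be {6,8,9}.
The 23 across and the 8 down share only 6, so R1C1 = 6.
R2C1 = 8 − 6 = 2 completes the 8 down.
Given what's placed, R2C2 must be 5 to fit the 10 across and 14 down.
R2C3 = 10 − 7 = 3 completes the 10 across.
R1C2 = 14 − 5 = 9 completes the 14 down.
R1C3 = 23 − 15 = 8 completes the 23 across.

2 5 3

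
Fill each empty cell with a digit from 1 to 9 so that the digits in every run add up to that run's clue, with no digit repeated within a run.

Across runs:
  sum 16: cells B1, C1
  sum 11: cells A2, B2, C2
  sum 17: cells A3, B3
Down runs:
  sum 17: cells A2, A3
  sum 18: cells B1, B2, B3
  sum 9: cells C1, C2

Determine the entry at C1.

16 in 2 cells must be {7,9}; 17 in 2 cells must be {8,9}.
The 16 across and the 9 down share only 7, so C1 = 7.
Intersecting the 11 across with the 17 down forces A2 = 8.
C2 = 9 − 7 = 2 completes the 9 down.
A3 = 17 − 8 = 9 completes the 17 down.
B3 = 17 − 9 = 8 completes the 17 across.
B1 = 16 − 7 = 9 completes the 16 across.
B2 = 11 − 10 = 1 completes the 11 across.

7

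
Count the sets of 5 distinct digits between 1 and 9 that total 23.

11

5 distinct digits from 1–9 sum between 15 and 35.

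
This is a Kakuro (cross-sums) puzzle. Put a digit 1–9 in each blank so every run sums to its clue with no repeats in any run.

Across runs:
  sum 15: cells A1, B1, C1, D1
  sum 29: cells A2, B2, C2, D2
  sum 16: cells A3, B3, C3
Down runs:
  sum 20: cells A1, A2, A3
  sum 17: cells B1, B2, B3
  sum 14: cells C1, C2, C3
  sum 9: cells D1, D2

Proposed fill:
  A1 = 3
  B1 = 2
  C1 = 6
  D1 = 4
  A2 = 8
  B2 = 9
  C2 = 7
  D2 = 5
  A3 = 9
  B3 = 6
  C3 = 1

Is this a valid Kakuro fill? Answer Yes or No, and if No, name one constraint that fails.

Across: 3+2+6+4=15; 8+9+7+5=29; 9+6+1=16. Down: 3+8+9=20; 2+9+6=17; 6+7+1=14; 4+5=9. No digit repeats within any run.

Yes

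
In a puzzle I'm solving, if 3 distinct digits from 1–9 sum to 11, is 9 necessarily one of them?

Counterexample: {1,2,8} sums to 11 without using 9.

No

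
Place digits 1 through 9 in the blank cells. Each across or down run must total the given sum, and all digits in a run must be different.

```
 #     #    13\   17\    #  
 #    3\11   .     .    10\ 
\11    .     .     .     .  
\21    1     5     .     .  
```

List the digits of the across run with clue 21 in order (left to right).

1, 5, 8, 7

11 in 4 cells must be {1,2,3,5}; 3 in 2 cells must be {1,2}.
R2C1 = 3 − 1 = 2 completes the 3 down.
Given what's placed, R2C2 must be 1 to fit the 11 across and 13 down.
R2C4 = 3: the only remaining digit allowed by both the 11 across and the 10 down.
R3C4 = 10 − 3 = 7 completes the 10 down.
R1C2 = 13 − 6 = 7 completes the 13 down.
R1C3 = 11 − 7 = 4 completes the 11 across.
R2C3 = 11 − 6 = 5 completes the 11 across.
R3C3 = 21 − 13 = 8 completes the 21 across.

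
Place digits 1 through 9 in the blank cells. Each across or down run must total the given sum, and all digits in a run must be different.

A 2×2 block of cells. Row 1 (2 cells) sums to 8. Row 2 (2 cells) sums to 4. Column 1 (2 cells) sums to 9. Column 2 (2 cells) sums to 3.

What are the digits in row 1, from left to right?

4 in 2 cells must be {1,3}; 3 in 2 cells must be {1,2}.
The 4 across and the 3 down share only 1, so (2,2) = 1.
(1,2) = 3 − 1 = 2 completes the 3 down.
(2,1) = 4 − 1 = 3 completes the 4 across.
(1,1) = 8 − 2 = 6 completes the 8 across.

6 2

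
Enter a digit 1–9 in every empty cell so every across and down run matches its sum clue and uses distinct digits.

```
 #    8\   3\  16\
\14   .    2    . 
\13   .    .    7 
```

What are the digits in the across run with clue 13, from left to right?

3 in 2 cells must be {1,2}; 16 in 2 cells must be {7,9}.
R1C3 = 16 − 7 = 9 completes the 16 down.
R2C2 = 3 − 2 = 1 completes the 3 down.
R1C1 = 14 − 11 = 3 completes the 14 across.
R2C1 = 13 − 8 = 5 completes the 13 across.

5 1 7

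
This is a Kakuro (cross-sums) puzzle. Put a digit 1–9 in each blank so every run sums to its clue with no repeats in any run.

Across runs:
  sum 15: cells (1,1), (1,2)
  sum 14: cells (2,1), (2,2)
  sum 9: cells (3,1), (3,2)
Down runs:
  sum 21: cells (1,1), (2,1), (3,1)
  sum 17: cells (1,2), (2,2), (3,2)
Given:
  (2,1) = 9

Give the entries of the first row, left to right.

(2,2) = 14 − 9 = 5 completes the 14 across.
Nothing is forced directly, so branch on (1,1), whose candidates are 7 or 8. If (1,1) = 8: then (1,2) would have to be in {7} for the 15 across but in {3,4,8,9} for the 17 down — contradiction. So (1,1) = 7.
(1,2) = 15 − 7 = 8 completes the 15 across.
(3,1) = 21 − 16 = 5 completes the 21 down.
(3,2) = 9 − 5 = 4 completes the 9 across.

7 8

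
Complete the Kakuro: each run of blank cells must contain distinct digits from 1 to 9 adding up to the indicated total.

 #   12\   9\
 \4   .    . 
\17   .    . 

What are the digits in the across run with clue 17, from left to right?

9, 8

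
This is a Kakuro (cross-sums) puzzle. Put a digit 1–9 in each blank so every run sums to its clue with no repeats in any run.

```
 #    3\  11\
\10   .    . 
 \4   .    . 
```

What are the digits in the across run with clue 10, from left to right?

2, 8

4 in 2 cells must be {1,3}; 3 in 2 cells must be {1,2}.
The 4 across and the 3 down share only 1, so R2C1 = 1.
R2C2 = 4 − 1 = 3 completes the 4 across.
R1C1 = 3 − 1 = 2 completes the 3 down.
R1C2 = 10 − 2 = 8 completes the 10 across.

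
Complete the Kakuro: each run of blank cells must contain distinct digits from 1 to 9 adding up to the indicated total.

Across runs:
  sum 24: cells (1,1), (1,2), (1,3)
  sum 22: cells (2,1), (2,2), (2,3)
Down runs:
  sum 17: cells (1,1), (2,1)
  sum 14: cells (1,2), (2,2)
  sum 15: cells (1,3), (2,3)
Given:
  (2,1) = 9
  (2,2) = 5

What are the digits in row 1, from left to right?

24 in 3 cells must be {7,8,9}; 17 in 2 cells must be {8,9}.
(1,1) = 17 − 9 = 8 completes the 17 down.
(1,2) = 14 − 5 = 9 completes the 14 down.
(1,3) = 24 − 17 = 7 completes the 24 across.
(2,3) = 22 − 14 = 8 completes the 22 across.

8, 9, 7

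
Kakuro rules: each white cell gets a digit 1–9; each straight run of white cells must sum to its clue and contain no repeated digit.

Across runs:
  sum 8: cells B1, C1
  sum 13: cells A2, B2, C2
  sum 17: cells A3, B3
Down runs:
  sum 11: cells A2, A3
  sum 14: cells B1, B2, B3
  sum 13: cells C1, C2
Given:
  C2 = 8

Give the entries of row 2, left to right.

17 in 2 cells must be {8,9}.
C1 = 13 − 8 = 5 completes the 13 down.
B1 = 8 − 5 = 3 completes the 8 across.
B3 = 9: the only remaining digit allowed by both the 17 across and the 14 down.
B2 = 14 − 12 = 2 completes the 14 down.
A3 = 17 − 9 = 8 completes the 17 across.
A2 = 13 − 10 = 3 completes the 13 across.

3 2 8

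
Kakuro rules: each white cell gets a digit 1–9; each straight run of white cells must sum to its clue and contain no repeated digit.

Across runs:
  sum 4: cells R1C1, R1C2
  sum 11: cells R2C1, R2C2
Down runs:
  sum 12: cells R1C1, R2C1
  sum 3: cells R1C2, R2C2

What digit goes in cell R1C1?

4 in 2 cells must be {1,3}; 3 in 2 cells must be {1,2}.
The 4 across and the 12 down share only 3, so R1C1 = 3.
R1C2 = 4 − 3 = 1 completes the 4 across.
R2C1 = 12 − 3 = 9 completes the 12 down.
R2C2 = 11 − 9 = 2 completes the 11 across.

3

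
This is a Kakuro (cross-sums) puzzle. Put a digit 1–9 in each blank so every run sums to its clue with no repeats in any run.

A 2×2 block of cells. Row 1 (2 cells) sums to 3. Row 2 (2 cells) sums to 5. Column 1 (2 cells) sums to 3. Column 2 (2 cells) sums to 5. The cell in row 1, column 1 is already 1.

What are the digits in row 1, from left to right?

3 in 2 cells must be {1,2}.
(1,2) = 3 − 1 = 2 completes the 3 across.
(2,1) = 3 − 1 = 2 completes the 3 down.
(2,2) = 5 − 2 = 3 completes the 5 across.

1 2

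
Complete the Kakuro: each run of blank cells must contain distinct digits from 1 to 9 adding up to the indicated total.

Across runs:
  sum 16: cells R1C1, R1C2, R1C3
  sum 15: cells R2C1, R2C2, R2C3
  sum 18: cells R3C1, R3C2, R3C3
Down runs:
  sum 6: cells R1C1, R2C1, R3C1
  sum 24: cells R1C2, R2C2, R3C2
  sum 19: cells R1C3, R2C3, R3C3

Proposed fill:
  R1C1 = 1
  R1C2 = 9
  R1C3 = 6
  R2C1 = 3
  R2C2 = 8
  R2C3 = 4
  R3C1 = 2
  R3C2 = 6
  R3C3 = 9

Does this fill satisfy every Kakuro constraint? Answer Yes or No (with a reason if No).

No — the down run R1C2–R3C2 sums to 23, not 24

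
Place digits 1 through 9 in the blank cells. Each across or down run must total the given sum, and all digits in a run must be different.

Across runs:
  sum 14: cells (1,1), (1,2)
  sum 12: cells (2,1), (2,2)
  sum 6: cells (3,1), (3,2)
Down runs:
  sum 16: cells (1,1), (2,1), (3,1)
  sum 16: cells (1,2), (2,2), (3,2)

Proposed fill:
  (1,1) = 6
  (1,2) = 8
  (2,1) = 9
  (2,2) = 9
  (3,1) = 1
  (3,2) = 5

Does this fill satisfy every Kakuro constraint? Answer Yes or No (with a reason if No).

No — the across run (2,1)–(2,2) sums to 18, not 12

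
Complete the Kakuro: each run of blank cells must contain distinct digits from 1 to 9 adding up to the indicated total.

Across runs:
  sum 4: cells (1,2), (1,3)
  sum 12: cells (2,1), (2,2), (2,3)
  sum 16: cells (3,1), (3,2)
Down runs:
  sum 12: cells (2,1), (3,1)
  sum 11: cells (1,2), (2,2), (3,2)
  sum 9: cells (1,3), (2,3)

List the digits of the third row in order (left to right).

4 in 2 cells must be {1,3}; 16 in 2 cells must be {7,9}.
The 16 across and the 11 down share only 7, so (3,2) = 7.
(3,1) = 16 − 7 = 9 completes the 16 across.
(2,1) = 12 − 9 = 3 completes the 12 down.
(2,2) = 1: the only remaining digit allowed by both the 12 across and the 11 down.
(2,3) = 12 − 4 = 8 completes the 12 across.
(1,2) = 11 − 8 = 3 completes the 11 down.
(1,3) = 4 − 3 = 1 completes the 4 across.

9, 7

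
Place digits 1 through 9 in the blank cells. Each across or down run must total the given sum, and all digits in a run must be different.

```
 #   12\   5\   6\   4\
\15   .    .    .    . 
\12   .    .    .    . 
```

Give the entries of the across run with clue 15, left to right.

4 in 2 cells must be {1,3}.
Nothing is forced directly, so branch on R1C4, whose candidates are 1 or 3. If R1C4 = 1: that forces R2C4 = 3, after which R2C1 would have to be in {1,2,6} for the 12 across but in {3,4,5,7,8,9} for the 12 down — contradiction. So R1C4 = 3.
R2C4 = 4 − 3 = 1 completes the 4 down.
Nothing is forced directly, so branch on R2C2, whose candidates are 2 or 3 or 4. If R2C2 = 2: then R1C2 would have to be in {1,2,4,5,6,7,9} for the 15 across but in {3} for the 5 down — contradiction. If R2C2 = 3: that forces R1C2 = 2, after which R2C1 would have to be in {2,6} for the 12 across but in {3,4,5,7,8,9} for the 12 down — contradiction. So R2C2 = 4.
R1C2 = 5 − 4 = 1 completes the 5 down.
R2C1 = 5: the only remaining digit allowed by both the 12 across and the 12 down.
R2C3 = 12 − 10 = 2 completes the 12 across.
R1C1 = 12 − 5 = 7 completes the 12 down.
R1C3 = 15 − 11 = 4 completes the 15 across.

7, 1, 4, 3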